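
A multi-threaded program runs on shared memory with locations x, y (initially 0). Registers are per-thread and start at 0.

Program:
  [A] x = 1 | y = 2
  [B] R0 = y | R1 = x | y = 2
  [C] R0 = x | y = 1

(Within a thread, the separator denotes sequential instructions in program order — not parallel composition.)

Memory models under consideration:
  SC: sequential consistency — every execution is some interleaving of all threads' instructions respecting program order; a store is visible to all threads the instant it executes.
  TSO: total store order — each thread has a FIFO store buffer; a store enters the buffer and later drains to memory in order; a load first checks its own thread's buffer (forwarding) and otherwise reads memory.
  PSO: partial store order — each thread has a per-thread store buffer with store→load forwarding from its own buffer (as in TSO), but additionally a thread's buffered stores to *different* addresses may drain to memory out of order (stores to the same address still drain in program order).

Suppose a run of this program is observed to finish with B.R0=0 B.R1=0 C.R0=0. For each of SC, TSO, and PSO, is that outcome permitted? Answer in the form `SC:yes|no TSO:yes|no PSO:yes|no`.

SC:yes TSO:yes PSO:yes

outcome vector order: (B.R0,B.R1,C.R0)
[SC] allowed = {0/0/0, 0/0/1, 0/1/0, 0/1/1, 1/0/0, 1/1/0, 1/1/1, 2/1/0, 2/1/1}
[TSO] allowed = {0/0/0, 0/0/1, 0/1/0, 0/1/1, 1/0/0, 1/1/0, 1/1/1, 2/1/0, 2/1/1}
[PSO] allowed = {0/0/0, 0/0/1, 0/1/0, 0/1/1, 1/0/0, 1/1/0, 1/1/1, 2/0/0, 2/0/1, 2/1/0, 2/1/1}
target 0/0/0 ∈ {SC,TSO,PSO}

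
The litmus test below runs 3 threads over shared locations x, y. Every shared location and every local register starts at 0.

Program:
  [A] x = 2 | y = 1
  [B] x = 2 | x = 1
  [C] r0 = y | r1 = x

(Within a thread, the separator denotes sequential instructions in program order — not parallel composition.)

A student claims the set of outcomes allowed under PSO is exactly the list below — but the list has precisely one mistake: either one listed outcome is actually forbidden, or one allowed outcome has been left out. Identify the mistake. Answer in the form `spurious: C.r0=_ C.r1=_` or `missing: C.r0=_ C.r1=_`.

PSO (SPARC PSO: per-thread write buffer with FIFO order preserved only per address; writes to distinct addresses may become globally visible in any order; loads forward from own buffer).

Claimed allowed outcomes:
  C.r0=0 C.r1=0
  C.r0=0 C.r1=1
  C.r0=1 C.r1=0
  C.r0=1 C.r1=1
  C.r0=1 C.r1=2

outcome vector order: (C.r0,C.r1)
PSO: 6 outcomes — {<0 0> <0 1> <0 2> <1 0> <1 1> <1 2>}
PSO∖claimed = {<0 2>}

missing: C.r0=0 C.r1=2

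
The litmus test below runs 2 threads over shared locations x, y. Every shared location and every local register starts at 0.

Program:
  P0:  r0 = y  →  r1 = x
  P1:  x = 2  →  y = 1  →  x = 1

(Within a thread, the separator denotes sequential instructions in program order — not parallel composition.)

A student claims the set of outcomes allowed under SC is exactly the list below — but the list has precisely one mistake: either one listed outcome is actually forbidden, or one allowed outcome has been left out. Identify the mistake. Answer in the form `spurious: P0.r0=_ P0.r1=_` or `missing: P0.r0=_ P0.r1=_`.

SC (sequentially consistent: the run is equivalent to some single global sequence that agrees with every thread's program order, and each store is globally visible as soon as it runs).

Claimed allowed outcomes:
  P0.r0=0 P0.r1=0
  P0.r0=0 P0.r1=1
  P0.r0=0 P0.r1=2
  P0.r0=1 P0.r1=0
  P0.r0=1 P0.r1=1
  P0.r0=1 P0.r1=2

spurious: P0.r0=1 P0.r1=0

outcome vector order: (P0.r0,P0.r1)
under SC → 0/0 0/1 0/2 1/1 1/2
claimed∖SC = {1/0}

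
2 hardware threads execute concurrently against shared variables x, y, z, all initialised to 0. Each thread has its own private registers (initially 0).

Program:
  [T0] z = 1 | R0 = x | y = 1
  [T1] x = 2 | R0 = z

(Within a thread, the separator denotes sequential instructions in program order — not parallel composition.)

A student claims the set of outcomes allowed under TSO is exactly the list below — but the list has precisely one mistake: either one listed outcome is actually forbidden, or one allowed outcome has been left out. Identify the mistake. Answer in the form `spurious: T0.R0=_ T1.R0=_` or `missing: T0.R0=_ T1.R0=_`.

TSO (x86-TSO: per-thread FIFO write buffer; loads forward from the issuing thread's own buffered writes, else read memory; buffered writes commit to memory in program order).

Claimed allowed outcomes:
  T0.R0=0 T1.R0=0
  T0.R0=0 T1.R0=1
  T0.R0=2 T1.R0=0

outcome vector order: (T0.R0,T1.R0)
TSO: 4 outcomes — {<0 0> <0 1> <2 0> <2 1>}
TSO∖claimed = {<2 1>}

missing: T0.R0=2 T1.R0=1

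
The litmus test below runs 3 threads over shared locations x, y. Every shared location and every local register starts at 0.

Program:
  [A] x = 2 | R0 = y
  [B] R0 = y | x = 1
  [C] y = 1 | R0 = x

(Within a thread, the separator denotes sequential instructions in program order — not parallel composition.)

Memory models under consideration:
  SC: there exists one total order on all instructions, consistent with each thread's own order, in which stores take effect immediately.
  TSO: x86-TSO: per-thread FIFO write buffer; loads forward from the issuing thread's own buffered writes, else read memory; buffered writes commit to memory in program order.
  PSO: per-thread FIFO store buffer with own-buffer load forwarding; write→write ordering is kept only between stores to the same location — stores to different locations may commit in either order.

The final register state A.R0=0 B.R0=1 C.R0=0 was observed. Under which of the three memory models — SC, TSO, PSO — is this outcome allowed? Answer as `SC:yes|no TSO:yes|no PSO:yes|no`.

outcome vector order: (A.R0,B.R0,C.R0)
SC (10): 0/0/1, 0/0/2, 0/1/1, 0/1/2, 1/0/0, 1/0/1, 1/0/2, 1/1/0, 1/1/1, 1/1/2
TSO (12): 0/0/0, 0/0/1, 0/0/2, 0/1/0, 0/1/1, 0/1/2, 1/0/0, 1/0/1, 1/0/2, 1/1/0, 1/1/1, 1/1/2
PSO (12): 0/0/0, 0/0/1, 0/0/2, 0/1/0, 0/1/1, 0/1/2, 1/0/0, 1/0/1, 1/0/2, 1/1/0, 1/1/1, 1/1/2
target 0/1/0 ∈ {TSO,PSO}

SC:no TSO:yes PSO:yes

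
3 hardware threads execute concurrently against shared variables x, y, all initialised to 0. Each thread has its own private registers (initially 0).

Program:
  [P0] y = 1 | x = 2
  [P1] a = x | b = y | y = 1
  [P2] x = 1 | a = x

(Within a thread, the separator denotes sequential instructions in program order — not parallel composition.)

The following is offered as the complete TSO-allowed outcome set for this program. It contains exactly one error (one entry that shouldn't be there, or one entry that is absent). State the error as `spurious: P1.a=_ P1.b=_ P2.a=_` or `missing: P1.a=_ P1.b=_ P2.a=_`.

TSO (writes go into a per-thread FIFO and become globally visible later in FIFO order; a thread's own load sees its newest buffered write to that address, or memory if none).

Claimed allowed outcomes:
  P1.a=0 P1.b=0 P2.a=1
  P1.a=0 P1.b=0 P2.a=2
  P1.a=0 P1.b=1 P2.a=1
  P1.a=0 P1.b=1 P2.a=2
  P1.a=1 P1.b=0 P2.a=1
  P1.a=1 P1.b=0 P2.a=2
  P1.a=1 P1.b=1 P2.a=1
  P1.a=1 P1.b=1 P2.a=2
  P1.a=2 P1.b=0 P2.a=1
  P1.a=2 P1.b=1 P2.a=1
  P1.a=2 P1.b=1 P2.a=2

spurious: P1.a=2 P1.b=0 P2.a=1

outcome vector order: (P1.a,P1.b,P2.a)
TSO: 10 outcomes — {001, 002, 011, 012, 101, 102, 111, 112, 211, 212}
claimed∖TSO = {201}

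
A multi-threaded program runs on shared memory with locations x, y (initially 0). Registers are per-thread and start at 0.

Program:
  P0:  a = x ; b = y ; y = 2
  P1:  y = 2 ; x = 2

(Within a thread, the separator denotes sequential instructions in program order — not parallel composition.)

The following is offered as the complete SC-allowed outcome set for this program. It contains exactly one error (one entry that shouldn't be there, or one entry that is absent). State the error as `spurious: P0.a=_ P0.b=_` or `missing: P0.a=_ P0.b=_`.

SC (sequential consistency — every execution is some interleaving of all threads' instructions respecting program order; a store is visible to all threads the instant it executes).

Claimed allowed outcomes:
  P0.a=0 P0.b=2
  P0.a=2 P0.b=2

missing: P0.a=0 P0.b=0

outcome vector order: (P0.a,P0.b)
under SC → (0,0), (0,2), (2,2)
SC∖claimed = {(0,0)}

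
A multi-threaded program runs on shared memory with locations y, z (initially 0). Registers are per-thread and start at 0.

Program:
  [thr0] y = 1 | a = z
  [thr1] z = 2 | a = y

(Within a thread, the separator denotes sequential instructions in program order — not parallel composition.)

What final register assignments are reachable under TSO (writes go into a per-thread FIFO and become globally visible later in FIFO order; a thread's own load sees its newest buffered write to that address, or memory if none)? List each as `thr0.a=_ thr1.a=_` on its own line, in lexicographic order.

outcome vector order: (thr0.a,thr1.a)
|TSO outcomes| = 4

thr0.a=0 thr1.a=0
thr0.a=0 thr1.a=1
thr0.a=2 thr1.a=0
thr0.a=2 thr1.a=1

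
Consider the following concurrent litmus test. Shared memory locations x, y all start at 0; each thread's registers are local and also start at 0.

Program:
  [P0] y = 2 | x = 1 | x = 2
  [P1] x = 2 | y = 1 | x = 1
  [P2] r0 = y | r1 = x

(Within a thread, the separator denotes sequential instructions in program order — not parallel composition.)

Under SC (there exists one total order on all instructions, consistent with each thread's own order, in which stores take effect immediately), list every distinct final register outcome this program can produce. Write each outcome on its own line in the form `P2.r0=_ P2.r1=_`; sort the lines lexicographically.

outcome vector order: (P2.r0,P2.r1)
|SC outcomes| = 8

P2.r0=0 P2.r1=0
P2.r0=0 P2.r1=1
P2.r0=0 P2.r1=2
P2.r0=1 P2.r1=1
P2.r0=1 P2.r1=2
P2.r0=2 P2.r1=0
P2.r0=2 P2.r1=1
P2.r0=2 P2.r1=2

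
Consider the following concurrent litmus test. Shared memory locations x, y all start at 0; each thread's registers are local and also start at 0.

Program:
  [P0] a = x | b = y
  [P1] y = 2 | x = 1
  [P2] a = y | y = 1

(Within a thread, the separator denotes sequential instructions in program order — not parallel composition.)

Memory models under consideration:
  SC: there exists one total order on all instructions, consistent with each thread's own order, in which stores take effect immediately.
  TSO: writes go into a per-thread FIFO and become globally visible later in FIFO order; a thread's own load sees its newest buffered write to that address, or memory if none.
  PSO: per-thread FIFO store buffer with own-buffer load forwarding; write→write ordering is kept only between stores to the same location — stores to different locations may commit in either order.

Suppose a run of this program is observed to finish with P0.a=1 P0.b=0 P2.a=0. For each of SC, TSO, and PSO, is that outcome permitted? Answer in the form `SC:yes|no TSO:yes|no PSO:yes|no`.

outcome vector order: (P0.a,P0.b,P2.a)
[SC] allowed = {000 002 010 012 020 022 110 112 120 122}
[TSO] allowed = {000 002 010 012 020 022 110 112 120 122}
[PSO] allowed = {000 002 010 012 020 022 100 102 110 112 120 122}
target 100 ∈ {PSO}

SC:no TSO:no PSO:yes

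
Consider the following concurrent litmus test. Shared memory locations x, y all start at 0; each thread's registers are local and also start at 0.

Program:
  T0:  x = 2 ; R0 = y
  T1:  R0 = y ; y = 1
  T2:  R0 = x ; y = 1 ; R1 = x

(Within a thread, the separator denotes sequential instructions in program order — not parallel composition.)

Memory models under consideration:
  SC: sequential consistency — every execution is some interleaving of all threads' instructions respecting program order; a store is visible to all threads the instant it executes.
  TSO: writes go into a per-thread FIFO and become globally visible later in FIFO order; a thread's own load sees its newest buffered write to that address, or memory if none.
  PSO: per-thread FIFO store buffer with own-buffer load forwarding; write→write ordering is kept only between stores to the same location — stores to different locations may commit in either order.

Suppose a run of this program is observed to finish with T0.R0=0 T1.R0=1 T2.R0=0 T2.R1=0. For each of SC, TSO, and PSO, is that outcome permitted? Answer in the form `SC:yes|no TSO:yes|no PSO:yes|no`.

outcome vector order: (T0.R0,T1.R0,T2.R0,T2.R1)
SC: 10 outcomes — {0/0/0/2, 0/0/2/2, 0/1/0/2, 0/1/2/2, 1/0/0/0, 1/0/0/2, 1/0/2/2, 1/1/0/0, 1/1/0/2, 1/1/2/2}
TSO: 12 outcomes — {0/0/0/0, 0/0/0/2, 0/0/2/2, 0/1/0/0, 0/1/0/2, 0/1/2/2, 1/0/0/0, 1/0/0/2, 1/0/2/2, 1/1/0/0, 1/1/0/2, 1/1/2/2}
PSO: 12 outcomes — {0/0/0/0, 0/0/0/2, 0/0/2/2, 0/1/0/0, 0/1/0/2, 0/1/2/2, 1/0/0/0, 1/0/0/2, 1/0/2/2, 1/1/0/0, 1/1/0/2, 1/1/2/2}
target 0/1/0/0 ∈ {TSO,PSO}

SC:no TSO:yes PSO:yes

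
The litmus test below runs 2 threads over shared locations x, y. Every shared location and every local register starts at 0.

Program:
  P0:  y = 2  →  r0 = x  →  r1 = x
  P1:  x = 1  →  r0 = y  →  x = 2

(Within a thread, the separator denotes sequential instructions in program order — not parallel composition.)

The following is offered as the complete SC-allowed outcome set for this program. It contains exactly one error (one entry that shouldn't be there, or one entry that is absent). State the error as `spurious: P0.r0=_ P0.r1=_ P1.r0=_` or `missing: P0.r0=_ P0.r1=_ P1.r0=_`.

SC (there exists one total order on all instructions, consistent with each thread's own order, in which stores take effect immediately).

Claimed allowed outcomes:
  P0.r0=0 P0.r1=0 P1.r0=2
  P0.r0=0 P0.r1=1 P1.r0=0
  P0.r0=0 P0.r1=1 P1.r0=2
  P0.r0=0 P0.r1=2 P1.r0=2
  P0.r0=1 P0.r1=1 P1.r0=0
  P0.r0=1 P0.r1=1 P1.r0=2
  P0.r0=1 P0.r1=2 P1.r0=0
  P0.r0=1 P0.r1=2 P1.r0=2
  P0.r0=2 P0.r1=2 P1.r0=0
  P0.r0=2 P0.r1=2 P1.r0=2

outcome vector order: (P0.r0,P0.r1,P1.r0)
SC: 9 outcomes — {(0,0,2) (0,1,2) (0,2,2) (1,1,0) (1,1,2) (1,2,0) (1,2,2) (2,2,0) (2,2,2)}
claimed∖SC = {(0,1,0)}

spurious: P0.r0=0 P0.r1=1 P1.r0=0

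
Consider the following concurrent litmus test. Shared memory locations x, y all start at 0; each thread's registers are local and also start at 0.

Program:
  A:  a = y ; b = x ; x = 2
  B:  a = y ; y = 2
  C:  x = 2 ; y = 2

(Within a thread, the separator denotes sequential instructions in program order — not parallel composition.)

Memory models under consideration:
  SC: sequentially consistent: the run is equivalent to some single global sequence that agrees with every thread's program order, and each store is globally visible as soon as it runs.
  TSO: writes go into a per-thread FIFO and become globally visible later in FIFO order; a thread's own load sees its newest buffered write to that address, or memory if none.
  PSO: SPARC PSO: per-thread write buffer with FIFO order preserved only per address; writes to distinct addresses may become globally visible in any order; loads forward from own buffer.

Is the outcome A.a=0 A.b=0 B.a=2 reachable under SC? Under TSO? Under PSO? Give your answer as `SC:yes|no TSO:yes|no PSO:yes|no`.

outcome vector order: (A.a,A.b,B.a)
[SC] allowed = {<0 0 0>, <0 0 2>, <0 2 0>, <0 2 2>, <2 0 0>, <2 2 0>, <2 2 2>}
[TSO] allowed = {<0 0 0>, <0 0 2>, <0 2 0>, <0 2 2>, <2 0 0>, <2 2 0>, <2 2 2>}
[PSO] allowed = {<0 0 0>, <0 0 2>, <0 2 0>, <0 2 2>, <2 0 0>, <2 0 2>, <2 2 0>, <2 2 2>}
target <0 0 2> ∈ {SC,TSO,PSO}

SC:yes TSO:yes PSO:yes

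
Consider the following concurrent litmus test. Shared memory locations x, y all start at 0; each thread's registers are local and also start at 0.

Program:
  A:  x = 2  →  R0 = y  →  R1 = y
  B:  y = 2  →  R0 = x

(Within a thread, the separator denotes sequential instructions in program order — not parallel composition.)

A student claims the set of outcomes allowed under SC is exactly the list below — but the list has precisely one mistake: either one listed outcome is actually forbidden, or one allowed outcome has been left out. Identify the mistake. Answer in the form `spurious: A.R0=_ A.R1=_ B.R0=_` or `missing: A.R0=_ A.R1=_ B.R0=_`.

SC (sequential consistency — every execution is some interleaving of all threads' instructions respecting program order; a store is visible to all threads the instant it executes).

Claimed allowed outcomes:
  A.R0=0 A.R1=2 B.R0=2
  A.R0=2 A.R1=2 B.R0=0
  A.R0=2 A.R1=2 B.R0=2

missing: A.R0=0 A.R1=0 B.R0=2

outcome vector order: (A.R0,A.R1,B.R0)
under SC → <0 0 2>, <0 2 2>, <2 2 0>, <2 2 2>
SC∖claimed = {<0 0 2>}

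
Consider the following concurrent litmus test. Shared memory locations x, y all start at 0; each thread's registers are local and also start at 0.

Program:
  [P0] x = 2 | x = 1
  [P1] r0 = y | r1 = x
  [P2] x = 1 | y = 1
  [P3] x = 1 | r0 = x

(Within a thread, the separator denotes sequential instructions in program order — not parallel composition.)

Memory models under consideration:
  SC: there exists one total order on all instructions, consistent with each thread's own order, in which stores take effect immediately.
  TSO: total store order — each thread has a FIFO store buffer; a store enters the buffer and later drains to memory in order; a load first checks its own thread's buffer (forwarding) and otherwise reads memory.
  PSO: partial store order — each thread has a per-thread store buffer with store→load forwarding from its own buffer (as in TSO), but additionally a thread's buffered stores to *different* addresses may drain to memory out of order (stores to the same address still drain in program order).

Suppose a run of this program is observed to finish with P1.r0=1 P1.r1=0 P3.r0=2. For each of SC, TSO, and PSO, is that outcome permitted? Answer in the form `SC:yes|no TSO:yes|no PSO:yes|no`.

SC:no TSO:no PSO:yes

outcome vector order: (P1.r0,P1.r1,P3.r0)
[SC] allowed = {0/0/1 0/0/2 0/1/1 0/1/2 0/2/1 0/2/2 1/1/1 1/1/2 1/2/1 1/2/2}
[TSO] allowed = {0/0/1 0/0/2 0/1/1 0/1/2 0/2/1 0/2/2 1/1/1 1/1/2 1/2/1 1/2/2}
[PSO] allowed = {0/0/1 0/0/2 0/1/1 0/1/2 0/2/1 0/2/2 1/0/1 1/0/2 1/1/1 1/1/2 1/2/1 1/2/2}
target 1/0/2 ∈ {PSO}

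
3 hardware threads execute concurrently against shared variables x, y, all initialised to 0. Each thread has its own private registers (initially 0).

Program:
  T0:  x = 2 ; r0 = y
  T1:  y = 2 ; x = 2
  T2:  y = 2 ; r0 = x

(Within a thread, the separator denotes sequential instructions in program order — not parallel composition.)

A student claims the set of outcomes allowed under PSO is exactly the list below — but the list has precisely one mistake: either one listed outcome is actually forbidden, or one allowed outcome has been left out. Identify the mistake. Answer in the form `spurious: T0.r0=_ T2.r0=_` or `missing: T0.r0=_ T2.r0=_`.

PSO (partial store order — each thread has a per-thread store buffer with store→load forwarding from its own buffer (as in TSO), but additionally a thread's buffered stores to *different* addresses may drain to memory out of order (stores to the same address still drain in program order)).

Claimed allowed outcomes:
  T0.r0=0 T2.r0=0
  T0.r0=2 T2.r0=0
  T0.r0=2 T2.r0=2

missing: T0.r0=0 T2.r0=2

outcome vector order: (T0.r0,T2.r0)
[PSO] allowed = {<0 0> <0 2> <2 0> <2 2>}
PSO∖claimed = {<0 2>}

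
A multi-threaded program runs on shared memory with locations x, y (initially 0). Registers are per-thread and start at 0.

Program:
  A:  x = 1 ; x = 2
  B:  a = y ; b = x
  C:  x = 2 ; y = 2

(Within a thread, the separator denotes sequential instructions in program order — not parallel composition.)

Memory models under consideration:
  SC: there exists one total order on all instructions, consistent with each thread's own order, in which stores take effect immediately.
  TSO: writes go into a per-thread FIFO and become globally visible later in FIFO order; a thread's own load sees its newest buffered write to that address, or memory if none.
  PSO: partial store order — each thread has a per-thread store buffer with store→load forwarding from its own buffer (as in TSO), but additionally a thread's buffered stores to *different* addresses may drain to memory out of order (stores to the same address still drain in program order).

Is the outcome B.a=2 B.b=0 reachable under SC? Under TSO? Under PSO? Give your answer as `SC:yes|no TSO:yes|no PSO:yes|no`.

outcome vector order: (B.a,B.b)
[SC] allowed = {0/0; 0/1; 0/2; 2/1; 2/2}
[TSO] allowed = {0/0; 0/1; 0/2; 2/1; 2/2}
[PSO] allowed = {0/0; 0/1; 0/2; 2/0; 2/1; 2/2}
target 2/0 ∈ {PSO}

SC:no TSO:no PSO:yes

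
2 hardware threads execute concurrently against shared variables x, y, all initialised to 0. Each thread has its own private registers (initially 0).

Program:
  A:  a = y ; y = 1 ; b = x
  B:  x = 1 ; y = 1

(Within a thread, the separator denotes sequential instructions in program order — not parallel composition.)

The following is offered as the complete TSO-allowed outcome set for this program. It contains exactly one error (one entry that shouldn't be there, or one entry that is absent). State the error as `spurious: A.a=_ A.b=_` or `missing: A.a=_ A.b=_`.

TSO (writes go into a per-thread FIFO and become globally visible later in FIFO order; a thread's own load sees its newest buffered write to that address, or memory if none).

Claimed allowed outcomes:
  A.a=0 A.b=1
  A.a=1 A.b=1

missing: A.a=0 A.b=0

outcome vector order: (A.a,A.b)
under TSO → (0,0); (0,1); (1,1)
TSO∖claimed = {(0,0)}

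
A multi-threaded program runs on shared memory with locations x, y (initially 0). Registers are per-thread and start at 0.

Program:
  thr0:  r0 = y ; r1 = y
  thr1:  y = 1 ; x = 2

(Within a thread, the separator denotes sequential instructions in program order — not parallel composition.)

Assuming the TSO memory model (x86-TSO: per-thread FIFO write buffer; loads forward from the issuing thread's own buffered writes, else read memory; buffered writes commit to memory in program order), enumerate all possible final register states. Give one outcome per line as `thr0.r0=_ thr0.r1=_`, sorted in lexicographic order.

thr0.r0=0 thr0.r1=0
thr0.r0=0 thr0.r1=1
thr0.r0=1 thr0.r1=1

outcome vector order: (thr0.r0,thr0.r1)
|TSO outcomes| = 3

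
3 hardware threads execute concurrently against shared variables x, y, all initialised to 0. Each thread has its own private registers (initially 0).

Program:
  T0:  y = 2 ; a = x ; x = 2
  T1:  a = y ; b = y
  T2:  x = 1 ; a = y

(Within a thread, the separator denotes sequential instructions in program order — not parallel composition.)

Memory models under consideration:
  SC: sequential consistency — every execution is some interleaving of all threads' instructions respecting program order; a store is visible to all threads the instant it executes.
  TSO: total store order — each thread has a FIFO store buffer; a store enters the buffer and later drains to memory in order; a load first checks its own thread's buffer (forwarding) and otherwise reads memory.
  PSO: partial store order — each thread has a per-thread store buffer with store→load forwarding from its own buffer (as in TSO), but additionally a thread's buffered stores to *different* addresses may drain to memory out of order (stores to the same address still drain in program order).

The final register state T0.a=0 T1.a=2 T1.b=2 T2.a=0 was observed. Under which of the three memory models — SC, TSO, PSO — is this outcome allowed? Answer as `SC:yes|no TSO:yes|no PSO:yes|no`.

outcome vector order: (T0.a,T1.a,T1.b,T2.a)
SC: 9 outcomes — {0002; 0022; 0222; 1000; 1002; 1020; 1022; 1220; 1222}
TSO: 12 outcomes — {0000; 0002; 0020; 0022; 0220; 0222; 1000; 1002; 1020; 1022; 1220; 1222}
PSO: 12 outcomes — {0000; 0002; 0020; 0022; 0220; 0222; 1000; 1002; 1020; 1022; 1220; 1222}
target 0220 ∈ {TSO,PSO}

SC:no TSO:yes PSO:yes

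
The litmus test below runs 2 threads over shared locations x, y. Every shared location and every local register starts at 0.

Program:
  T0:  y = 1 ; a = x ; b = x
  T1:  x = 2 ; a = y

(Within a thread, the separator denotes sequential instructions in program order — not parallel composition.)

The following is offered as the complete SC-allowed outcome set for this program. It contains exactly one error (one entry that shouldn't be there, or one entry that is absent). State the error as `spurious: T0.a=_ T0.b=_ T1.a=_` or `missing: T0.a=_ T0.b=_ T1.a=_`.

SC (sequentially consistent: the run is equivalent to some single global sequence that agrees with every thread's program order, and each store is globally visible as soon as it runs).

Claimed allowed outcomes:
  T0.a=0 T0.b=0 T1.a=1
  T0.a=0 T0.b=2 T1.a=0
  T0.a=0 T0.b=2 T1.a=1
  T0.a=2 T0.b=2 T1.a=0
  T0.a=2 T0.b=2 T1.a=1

outcome vector order: (T0.a,T0.b,T1.a)
SC: 4 outcomes — {001; 021; 220; 221}
claimed∖SC = {020}

spurious: T0.a=0 T0.b=2 T1.a=0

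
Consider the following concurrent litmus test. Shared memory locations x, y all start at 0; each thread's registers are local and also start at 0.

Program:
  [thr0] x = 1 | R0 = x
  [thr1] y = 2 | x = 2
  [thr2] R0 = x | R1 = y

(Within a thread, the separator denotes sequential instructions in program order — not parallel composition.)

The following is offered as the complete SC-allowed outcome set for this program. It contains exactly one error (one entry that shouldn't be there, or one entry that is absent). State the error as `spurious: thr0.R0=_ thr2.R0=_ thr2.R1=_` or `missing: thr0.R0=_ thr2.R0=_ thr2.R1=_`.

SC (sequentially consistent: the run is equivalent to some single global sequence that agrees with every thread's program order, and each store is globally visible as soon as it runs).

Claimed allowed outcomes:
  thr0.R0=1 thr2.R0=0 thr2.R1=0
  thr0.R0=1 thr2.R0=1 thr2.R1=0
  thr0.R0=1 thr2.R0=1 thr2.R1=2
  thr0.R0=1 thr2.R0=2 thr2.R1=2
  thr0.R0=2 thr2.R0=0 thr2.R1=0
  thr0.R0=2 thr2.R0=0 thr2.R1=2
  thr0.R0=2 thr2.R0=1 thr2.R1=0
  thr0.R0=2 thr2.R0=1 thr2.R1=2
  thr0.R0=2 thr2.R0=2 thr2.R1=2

missing: thr0.R0=1 thr2.R0=0 thr2.R1=2

outcome vector order: (thr0.R0,thr2.R0,thr2.R1)
SC (10): 1/0/0, 1/0/2, 1/1/0, 1/1/2, 1/2/2, 2/0/0, 2/0/2, 2/1/0, 2/1/2, 2/2/2
SC∖claimed = {1/0/2}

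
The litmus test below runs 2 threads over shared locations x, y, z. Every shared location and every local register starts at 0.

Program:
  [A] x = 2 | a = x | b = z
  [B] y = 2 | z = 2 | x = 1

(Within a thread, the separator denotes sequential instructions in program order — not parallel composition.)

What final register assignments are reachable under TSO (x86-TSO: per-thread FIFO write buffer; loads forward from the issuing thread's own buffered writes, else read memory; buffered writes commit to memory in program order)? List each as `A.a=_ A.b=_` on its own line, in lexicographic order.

outcome vector order: (A.a,A.b)
|TSO outcomes| = 3

A.a=1 A.b=2
A.a=2 A.b=0
A.a=2 A.b=2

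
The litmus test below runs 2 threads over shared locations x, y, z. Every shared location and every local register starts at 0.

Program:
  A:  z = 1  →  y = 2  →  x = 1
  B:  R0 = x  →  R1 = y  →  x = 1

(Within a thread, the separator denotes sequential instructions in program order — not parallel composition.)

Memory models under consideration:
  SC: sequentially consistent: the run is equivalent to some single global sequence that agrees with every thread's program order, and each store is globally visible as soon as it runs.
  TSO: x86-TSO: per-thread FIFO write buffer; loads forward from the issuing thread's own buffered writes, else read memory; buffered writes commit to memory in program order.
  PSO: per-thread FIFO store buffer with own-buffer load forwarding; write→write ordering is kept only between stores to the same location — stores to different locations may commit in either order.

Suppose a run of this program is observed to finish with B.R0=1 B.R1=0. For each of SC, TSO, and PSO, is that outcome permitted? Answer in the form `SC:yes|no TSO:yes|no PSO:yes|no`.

SC:no TSO:no PSO:yes

outcome vector order: (B.R0,B.R1)
under SC → 00 02 12
under TSO → 00 02 12
under PSO → 00 02 10 12
target 10 ∈ {PSO}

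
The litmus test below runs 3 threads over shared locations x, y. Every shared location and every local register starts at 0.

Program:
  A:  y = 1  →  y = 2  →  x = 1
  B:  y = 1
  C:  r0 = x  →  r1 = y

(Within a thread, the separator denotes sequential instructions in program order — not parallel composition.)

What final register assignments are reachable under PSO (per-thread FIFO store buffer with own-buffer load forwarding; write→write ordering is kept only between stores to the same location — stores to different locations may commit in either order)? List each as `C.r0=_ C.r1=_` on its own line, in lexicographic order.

C.r0=0 C.r1=0
C.r0=0 C.r1=1
C.r0=0 C.r1=2
C.r0=1 C.r1=0
C.r0=1 C.r1=1
C.r0=1 C.r1=2

outcome vector order: (C.r0,C.r1)
|PSO outcomes| = 6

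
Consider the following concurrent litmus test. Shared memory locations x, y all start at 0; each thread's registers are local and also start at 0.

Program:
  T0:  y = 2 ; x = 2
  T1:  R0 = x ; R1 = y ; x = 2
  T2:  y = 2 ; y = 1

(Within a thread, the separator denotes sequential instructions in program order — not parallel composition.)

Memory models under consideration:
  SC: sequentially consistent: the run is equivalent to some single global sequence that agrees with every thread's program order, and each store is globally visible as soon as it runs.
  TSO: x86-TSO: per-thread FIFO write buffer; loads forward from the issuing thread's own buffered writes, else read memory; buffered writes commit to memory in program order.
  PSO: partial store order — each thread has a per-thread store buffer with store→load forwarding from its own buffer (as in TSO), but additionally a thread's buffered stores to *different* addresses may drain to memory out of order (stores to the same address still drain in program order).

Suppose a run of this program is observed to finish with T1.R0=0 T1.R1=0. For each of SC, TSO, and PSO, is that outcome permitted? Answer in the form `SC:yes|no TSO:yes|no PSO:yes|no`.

SC:yes TSO:yes PSO:yes

outcome vector order: (T1.R0,T1.R1)
SC: 5 outcomes — {00 01 02 21 22}
TSO: 5 outcomes — {00 01 02 21 22}
PSO: 6 outcomes — {00 01 02 20 21 22}
target 00 ∈ {SC,TSO,PSO}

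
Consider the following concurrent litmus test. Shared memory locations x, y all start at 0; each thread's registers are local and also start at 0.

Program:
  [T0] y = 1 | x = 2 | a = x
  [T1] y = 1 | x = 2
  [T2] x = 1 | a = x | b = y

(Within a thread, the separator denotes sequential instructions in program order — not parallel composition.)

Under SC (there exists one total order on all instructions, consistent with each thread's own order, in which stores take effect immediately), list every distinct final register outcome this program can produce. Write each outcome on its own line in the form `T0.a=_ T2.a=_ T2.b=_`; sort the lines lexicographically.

T0.a=1 T2.a=1 T2.b=1
T0.a=1 T2.a=2 T2.b=1
T0.a=2 T2.a=1 T2.b=0
T0.a=2 T2.a=1 T2.b=1
T0.a=2 T2.a=2 T2.b=1

outcome vector order: (T0.a,T2.a,T2.b)
|SC outcomes| = 5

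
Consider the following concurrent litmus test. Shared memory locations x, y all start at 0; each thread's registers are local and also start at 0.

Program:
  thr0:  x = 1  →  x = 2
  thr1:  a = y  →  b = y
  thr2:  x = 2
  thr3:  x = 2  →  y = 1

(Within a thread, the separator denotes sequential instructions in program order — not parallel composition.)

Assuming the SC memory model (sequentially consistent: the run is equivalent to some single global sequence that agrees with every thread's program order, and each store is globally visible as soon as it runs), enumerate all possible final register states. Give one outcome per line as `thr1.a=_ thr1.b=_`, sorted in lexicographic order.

outcome vector order: (thr1.a,thr1.b)
|SC outcomes| = 3

thr1.a=0 thr1.b=0
thr1.a=0 thr1.b=1
thr1.a=1 thr1.b=1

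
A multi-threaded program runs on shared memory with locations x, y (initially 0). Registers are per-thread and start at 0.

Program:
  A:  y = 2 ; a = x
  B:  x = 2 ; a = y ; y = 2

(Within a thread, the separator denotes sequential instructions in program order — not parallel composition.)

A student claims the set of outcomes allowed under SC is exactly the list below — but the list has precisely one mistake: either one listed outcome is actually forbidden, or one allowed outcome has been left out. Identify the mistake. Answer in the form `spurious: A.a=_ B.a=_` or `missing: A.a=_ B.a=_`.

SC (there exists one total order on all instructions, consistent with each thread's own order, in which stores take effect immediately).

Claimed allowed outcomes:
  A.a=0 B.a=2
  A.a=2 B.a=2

outcome vector order: (A.a,B.a)
SC (3): (0,2) (2,0) (2,2)
SC∖claimed = {(2,0)}

missing: A.a=2 B.a=0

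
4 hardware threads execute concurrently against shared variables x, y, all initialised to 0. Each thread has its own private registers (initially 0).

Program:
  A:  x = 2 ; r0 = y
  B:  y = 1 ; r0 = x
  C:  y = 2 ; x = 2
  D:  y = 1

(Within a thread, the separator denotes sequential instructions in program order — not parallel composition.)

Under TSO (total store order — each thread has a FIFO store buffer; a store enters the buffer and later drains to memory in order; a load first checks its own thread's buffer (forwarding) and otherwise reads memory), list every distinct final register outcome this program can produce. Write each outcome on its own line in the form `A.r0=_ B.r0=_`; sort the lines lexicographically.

A.r0=0 B.r0=0
A.r0=0 B.r0=2
A.r0=1 B.r0=0
A.r0=1 B.r0=2
A.r0=2 B.r0=0
A.r0=2 B.r0=2

outcome vector order: (A.r0,B.r0)
|TSO outcomes| = 6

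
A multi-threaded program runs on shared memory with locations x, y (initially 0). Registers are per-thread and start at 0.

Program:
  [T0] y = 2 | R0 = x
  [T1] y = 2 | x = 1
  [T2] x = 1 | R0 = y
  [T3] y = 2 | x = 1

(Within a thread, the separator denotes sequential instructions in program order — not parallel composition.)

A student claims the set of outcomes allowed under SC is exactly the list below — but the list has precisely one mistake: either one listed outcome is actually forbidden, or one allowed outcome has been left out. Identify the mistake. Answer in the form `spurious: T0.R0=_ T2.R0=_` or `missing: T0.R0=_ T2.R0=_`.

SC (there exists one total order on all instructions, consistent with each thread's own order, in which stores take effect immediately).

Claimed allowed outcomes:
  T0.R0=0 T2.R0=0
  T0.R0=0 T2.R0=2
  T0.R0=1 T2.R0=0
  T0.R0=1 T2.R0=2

spurious: T0.R0=0 T2.R0=0

outcome vector order: (T0.R0,T2.R0)
SC (3): (0,2); (1,0); (1,2)
claimed∖SC = {(0,0)}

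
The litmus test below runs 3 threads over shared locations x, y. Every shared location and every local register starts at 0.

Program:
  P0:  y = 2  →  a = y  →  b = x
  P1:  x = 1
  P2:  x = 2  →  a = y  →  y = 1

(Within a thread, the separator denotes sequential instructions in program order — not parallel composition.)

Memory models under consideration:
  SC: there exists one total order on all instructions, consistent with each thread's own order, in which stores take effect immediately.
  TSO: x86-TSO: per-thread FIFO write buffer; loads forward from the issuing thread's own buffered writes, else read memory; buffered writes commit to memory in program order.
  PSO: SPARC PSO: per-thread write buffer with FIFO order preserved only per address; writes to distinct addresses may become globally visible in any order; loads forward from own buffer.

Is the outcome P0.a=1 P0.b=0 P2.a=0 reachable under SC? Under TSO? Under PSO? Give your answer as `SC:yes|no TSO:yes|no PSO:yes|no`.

SC:no TSO:no PSO:yes

outcome vector order: (P0.a,P0.b,P2.a)
SC: 9 outcomes — {1/1/0, 1/1/2, 1/2/0, 1/2/2, 2/0/2, 2/1/0, 2/1/2, 2/2/0, 2/2/2}
TSO: 10 outcomes — {1/1/0, 1/1/2, 1/2/0, 1/2/2, 2/0/0, 2/0/2, 2/1/0, 2/1/2, 2/2/0, 2/2/2}
PSO: 12 outcomes — {1/0/0, 1/0/2, 1/1/0, 1/1/2, 1/2/0, 1/2/2, 2/0/0, 2/0/2, 2/1/0, 2/1/2, 2/2/0, 2/2/2}
target 1/0/0 ∈ {PSO}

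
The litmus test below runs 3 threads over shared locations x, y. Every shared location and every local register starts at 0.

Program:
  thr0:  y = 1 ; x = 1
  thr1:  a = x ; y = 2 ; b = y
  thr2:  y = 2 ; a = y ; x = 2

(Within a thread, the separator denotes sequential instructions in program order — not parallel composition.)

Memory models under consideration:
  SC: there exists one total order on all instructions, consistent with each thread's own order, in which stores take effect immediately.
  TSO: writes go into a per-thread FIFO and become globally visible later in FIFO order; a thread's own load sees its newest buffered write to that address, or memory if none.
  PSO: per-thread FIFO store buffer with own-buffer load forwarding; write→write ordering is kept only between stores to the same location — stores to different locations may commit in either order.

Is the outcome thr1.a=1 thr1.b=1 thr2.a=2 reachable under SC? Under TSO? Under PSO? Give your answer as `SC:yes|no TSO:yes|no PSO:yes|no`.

outcome vector order: (thr1.a,thr1.b,thr2.a)
[SC] allowed = {011 012 021 022 121 122 212 221 222}
[TSO] allowed = {011 012 021 022 121 122 212 221 222}
[PSO] allowed = {011 012 021 022 111 112 121 122 212 221 222}
target 112 ∈ {PSO}

SC:no TSO:no PSO:yes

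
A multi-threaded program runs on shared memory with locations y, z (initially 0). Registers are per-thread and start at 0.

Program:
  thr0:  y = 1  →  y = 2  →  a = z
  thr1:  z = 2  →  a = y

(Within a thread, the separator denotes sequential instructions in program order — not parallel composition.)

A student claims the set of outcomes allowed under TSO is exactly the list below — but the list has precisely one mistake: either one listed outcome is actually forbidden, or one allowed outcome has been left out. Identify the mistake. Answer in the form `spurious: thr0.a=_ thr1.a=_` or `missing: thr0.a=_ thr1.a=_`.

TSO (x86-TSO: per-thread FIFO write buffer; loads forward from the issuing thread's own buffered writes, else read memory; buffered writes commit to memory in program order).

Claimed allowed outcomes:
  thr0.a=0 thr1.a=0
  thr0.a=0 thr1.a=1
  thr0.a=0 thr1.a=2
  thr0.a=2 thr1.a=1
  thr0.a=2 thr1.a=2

outcome vector order: (thr0.a,thr1.a)
TSO: 6 outcomes — {(0,0) (0,1) (0,2) (2,0) (2,1) (2,2)}
TSO∖claimed = {(2,0)}

missing: thr0.a=2 thr1.a=0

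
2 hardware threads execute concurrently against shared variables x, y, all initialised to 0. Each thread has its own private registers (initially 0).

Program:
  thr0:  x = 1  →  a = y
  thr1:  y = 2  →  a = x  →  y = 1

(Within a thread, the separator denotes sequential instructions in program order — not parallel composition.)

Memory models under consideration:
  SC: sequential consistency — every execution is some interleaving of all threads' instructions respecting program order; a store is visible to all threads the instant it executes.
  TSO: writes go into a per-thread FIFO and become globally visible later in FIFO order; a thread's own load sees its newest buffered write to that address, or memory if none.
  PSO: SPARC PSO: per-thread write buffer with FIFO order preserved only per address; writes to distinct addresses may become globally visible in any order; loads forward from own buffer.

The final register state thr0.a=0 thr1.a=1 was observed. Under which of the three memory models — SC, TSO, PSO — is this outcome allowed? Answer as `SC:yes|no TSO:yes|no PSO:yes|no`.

SC:yes TSO:yes PSO:yes

outcome vector order: (thr0.a,thr1.a)
under SC → 01 10 11 20 21
under TSO → 00 01 10 11 20 21
under PSO → 00 01 10 11 20 21
target 01 ∈ {SC,TSO,PSO}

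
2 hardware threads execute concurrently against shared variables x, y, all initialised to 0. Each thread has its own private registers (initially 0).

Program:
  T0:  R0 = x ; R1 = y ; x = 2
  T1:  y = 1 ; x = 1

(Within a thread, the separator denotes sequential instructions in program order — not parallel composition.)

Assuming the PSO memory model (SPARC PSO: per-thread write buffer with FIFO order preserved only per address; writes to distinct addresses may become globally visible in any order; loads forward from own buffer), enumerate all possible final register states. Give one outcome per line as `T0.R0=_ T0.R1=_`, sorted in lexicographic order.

T0.R0=0 T0.R1=0
T0.R0=0 T0.R1=1
T0.R0=1 T0.R1=0
T0.R0=1 T0.R1=1

outcome vector order: (T0.R0,T0.R1)
|PSO outcomes| = 4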